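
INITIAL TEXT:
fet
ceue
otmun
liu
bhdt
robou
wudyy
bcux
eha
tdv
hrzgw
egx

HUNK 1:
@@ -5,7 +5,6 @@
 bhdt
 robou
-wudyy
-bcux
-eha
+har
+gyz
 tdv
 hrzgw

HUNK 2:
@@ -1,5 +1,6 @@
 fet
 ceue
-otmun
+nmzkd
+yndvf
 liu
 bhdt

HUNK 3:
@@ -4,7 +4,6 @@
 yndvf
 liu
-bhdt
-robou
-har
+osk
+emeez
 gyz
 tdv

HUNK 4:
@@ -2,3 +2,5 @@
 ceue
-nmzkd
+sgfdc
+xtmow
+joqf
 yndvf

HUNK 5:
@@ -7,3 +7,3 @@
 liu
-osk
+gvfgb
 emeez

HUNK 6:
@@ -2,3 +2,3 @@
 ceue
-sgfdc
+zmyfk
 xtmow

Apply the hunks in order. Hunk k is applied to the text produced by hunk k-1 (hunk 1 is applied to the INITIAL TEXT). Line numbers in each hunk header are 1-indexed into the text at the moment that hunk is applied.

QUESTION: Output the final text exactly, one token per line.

Hunk 1: at line 5 remove [wudyy,bcux,eha] add [har,gyz] -> 11 lines: fet ceue otmun liu bhdt robou har gyz tdv hrzgw egx
Hunk 2: at line 1 remove [otmun] add [nmzkd,yndvf] -> 12 lines: fet ceue nmzkd yndvf liu bhdt robou har gyz tdv hrzgw egx
Hunk 3: at line 4 remove [bhdt,robou,har] add [osk,emeez] -> 11 lines: fet ceue nmzkd yndvf liu osk emeez gyz tdv hrzgw egx
Hunk 4: at line 2 remove [nmzkd] add [sgfdc,xtmow,joqf] -> 13 lines: fet ceue sgfdc xtmow joqf yndvf liu osk emeez gyz tdv hrzgw egx
Hunk 5: at line 7 remove [osk] add [gvfgb] -> 13 lines: fet ceue sgfdc xtmow joqf yndvf liu gvfgb emeez gyz tdv hrzgw egx
Hunk 6: at line 2 remove [sgfdc] add [zmyfk] -> 13 lines: fet ceue zmyfk xtmow joqf yndvf liu gvfgb emeez gyz tdv hrzgw egx

Answer: fet
ceue
zmyfk
xtmow
joqf
yndvf
liu
gvfgb
emeez
gyz
tdv
hrzgw
egx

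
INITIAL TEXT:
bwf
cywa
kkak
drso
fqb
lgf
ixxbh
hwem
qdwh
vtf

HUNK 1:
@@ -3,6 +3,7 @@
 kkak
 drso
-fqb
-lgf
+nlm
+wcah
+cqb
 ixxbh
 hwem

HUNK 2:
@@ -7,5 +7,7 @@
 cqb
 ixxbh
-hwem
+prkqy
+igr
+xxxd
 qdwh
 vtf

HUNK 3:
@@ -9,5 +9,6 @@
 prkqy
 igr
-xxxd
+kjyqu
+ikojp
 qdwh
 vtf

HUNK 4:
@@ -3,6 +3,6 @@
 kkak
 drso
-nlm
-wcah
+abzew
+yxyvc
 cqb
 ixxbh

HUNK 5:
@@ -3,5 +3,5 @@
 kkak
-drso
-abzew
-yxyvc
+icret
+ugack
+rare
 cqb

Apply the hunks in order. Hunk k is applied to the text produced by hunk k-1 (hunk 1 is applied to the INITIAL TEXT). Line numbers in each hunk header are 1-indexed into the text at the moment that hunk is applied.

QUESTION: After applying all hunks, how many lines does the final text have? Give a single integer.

Answer: 14

Derivation:
Hunk 1: at line 3 remove [fqb,lgf] add [nlm,wcah,cqb] -> 11 lines: bwf cywa kkak drso nlm wcah cqb ixxbh hwem qdwh vtf
Hunk 2: at line 7 remove [hwem] add [prkqy,igr,xxxd] -> 13 lines: bwf cywa kkak drso nlm wcah cqb ixxbh prkqy igr xxxd qdwh vtf
Hunk 3: at line 9 remove [xxxd] add [kjyqu,ikojp] -> 14 lines: bwf cywa kkak drso nlm wcah cqb ixxbh prkqy igr kjyqu ikojp qdwh vtf
Hunk 4: at line 3 remove [nlm,wcah] add [abzew,yxyvc] -> 14 lines: bwf cywa kkak drso abzew yxyvc cqb ixxbh prkqy igr kjyqu ikojp qdwh vtf
Hunk 5: at line 3 remove [drso,abzew,yxyvc] add [icret,ugack,rare] -> 14 lines: bwf cywa kkak icret ugack rare cqb ixxbh prkqy igr kjyqu ikojp qdwh vtf
Final line count: 14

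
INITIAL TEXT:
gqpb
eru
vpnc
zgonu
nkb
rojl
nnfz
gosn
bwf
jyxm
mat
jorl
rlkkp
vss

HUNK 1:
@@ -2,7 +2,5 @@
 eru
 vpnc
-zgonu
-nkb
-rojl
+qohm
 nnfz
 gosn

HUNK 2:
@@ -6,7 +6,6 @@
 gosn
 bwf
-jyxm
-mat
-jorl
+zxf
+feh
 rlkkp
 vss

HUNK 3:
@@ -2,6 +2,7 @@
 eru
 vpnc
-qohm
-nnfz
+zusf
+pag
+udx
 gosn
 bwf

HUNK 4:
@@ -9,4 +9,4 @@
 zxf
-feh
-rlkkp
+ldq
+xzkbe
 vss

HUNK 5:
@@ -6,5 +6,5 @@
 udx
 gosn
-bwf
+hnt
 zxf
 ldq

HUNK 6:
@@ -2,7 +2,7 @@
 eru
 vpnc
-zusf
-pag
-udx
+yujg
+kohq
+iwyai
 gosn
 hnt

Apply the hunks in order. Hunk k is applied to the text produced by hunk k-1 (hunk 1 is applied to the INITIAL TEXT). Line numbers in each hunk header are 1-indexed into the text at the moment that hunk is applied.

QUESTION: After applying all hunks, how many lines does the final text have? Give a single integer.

Hunk 1: at line 2 remove [zgonu,nkb,rojl] add [qohm] -> 12 lines: gqpb eru vpnc qohm nnfz gosn bwf jyxm mat jorl rlkkp vss
Hunk 2: at line 6 remove [jyxm,mat,jorl] add [zxf,feh] -> 11 lines: gqpb eru vpnc qohm nnfz gosn bwf zxf feh rlkkp vss
Hunk 3: at line 2 remove [qohm,nnfz] add [zusf,pag,udx] -> 12 lines: gqpb eru vpnc zusf pag udx gosn bwf zxf feh rlkkp vss
Hunk 4: at line 9 remove [feh,rlkkp] add [ldq,xzkbe] -> 12 lines: gqpb eru vpnc zusf pag udx gosn bwf zxf ldq xzkbe vss
Hunk 5: at line 6 remove [bwf] add [hnt] -> 12 lines: gqpb eru vpnc zusf pag udx gosn hnt zxf ldq xzkbe vss
Hunk 6: at line 2 remove [zusf,pag,udx] add [yujg,kohq,iwyai] -> 12 lines: gqpb eru vpnc yujg kohq iwyai gosn hnt zxf ldq xzkbe vss
Final line count: 12

Answer: 12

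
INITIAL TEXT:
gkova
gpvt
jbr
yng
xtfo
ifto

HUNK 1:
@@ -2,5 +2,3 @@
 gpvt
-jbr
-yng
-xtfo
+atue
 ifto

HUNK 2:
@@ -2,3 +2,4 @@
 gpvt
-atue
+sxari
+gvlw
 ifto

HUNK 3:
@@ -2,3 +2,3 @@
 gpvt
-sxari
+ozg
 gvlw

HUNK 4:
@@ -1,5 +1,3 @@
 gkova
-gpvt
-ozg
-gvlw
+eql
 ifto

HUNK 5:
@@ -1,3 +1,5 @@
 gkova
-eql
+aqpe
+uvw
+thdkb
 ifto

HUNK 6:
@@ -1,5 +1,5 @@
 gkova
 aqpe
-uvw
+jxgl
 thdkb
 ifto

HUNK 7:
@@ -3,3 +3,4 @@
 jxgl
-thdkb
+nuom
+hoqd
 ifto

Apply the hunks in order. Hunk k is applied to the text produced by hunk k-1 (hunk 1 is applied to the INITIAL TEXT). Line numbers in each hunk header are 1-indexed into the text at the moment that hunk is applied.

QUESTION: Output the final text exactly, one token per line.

Answer: gkova
aqpe
jxgl
nuom
hoqd
ifto

Derivation:
Hunk 1: at line 2 remove [jbr,yng,xtfo] add [atue] -> 4 lines: gkova gpvt atue ifto
Hunk 2: at line 2 remove [atue] add [sxari,gvlw] -> 5 lines: gkova gpvt sxari gvlw ifto
Hunk 3: at line 2 remove [sxari] add [ozg] -> 5 lines: gkova gpvt ozg gvlw ifto
Hunk 4: at line 1 remove [gpvt,ozg,gvlw] add [eql] -> 3 lines: gkova eql ifto
Hunk 5: at line 1 remove [eql] add [aqpe,uvw,thdkb] -> 5 lines: gkova aqpe uvw thdkb ifto
Hunk 6: at line 1 remove [uvw] add [jxgl] -> 5 lines: gkova aqpe jxgl thdkb ifto
Hunk 7: at line 3 remove [thdkb] add [nuom,hoqd] -> 6 lines: gkova aqpe jxgl nuom hoqd ifto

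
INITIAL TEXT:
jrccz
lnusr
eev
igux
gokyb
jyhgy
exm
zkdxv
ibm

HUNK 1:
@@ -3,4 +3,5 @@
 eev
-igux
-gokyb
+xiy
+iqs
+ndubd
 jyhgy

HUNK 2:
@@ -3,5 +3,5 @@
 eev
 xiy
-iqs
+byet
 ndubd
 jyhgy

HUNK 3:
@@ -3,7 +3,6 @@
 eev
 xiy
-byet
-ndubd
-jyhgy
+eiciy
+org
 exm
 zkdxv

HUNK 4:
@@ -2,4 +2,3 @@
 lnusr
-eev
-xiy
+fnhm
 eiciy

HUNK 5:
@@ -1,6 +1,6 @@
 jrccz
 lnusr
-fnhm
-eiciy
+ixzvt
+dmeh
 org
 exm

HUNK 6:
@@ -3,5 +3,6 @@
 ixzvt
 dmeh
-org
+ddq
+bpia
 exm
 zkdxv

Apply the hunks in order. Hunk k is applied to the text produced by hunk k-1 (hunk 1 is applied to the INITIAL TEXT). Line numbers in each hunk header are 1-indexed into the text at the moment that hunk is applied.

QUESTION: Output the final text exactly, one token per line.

Answer: jrccz
lnusr
ixzvt
dmeh
ddq
bpia
exm
zkdxv
ibm

Derivation:
Hunk 1: at line 3 remove [igux,gokyb] add [xiy,iqs,ndubd] -> 10 lines: jrccz lnusr eev xiy iqs ndubd jyhgy exm zkdxv ibm
Hunk 2: at line 3 remove [iqs] add [byet] -> 10 lines: jrccz lnusr eev xiy byet ndubd jyhgy exm zkdxv ibm
Hunk 3: at line 3 remove [byet,ndubd,jyhgy] add [eiciy,org] -> 9 lines: jrccz lnusr eev xiy eiciy org exm zkdxv ibm
Hunk 4: at line 2 remove [eev,xiy] add [fnhm] -> 8 lines: jrccz lnusr fnhm eiciy org exm zkdxv ibm
Hunk 5: at line 1 remove [fnhm,eiciy] add [ixzvt,dmeh] -> 8 lines: jrccz lnusr ixzvt dmeh org exm zkdxv ibm
Hunk 6: at line 3 remove [org] add [ddq,bpia] -> 9 lines: jrccz lnusr ixzvt dmeh ddq bpia exm zkdxv ibm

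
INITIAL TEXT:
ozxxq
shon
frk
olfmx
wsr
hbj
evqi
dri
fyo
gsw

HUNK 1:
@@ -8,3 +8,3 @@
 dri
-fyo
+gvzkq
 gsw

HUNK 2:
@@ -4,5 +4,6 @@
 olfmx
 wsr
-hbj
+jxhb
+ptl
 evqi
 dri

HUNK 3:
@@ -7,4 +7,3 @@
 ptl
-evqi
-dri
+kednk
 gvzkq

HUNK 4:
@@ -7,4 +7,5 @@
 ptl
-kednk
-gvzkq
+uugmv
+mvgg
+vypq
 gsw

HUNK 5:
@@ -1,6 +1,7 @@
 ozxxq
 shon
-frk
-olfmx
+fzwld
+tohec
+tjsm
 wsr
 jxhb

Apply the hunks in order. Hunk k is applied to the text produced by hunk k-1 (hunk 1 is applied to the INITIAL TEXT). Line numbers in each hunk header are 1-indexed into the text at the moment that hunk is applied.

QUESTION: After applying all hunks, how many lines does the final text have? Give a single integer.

Answer: 12

Derivation:
Hunk 1: at line 8 remove [fyo] add [gvzkq] -> 10 lines: ozxxq shon frk olfmx wsr hbj evqi dri gvzkq gsw
Hunk 2: at line 4 remove [hbj] add [jxhb,ptl] -> 11 lines: ozxxq shon frk olfmx wsr jxhb ptl evqi dri gvzkq gsw
Hunk 3: at line 7 remove [evqi,dri] add [kednk] -> 10 lines: ozxxq shon frk olfmx wsr jxhb ptl kednk gvzkq gsw
Hunk 4: at line 7 remove [kednk,gvzkq] add [uugmv,mvgg,vypq] -> 11 lines: ozxxq shon frk olfmx wsr jxhb ptl uugmv mvgg vypq gsw
Hunk 5: at line 1 remove [frk,olfmx] add [fzwld,tohec,tjsm] -> 12 lines: ozxxq shon fzwld tohec tjsm wsr jxhb ptl uugmv mvgg vypq gsw
Final line count: 12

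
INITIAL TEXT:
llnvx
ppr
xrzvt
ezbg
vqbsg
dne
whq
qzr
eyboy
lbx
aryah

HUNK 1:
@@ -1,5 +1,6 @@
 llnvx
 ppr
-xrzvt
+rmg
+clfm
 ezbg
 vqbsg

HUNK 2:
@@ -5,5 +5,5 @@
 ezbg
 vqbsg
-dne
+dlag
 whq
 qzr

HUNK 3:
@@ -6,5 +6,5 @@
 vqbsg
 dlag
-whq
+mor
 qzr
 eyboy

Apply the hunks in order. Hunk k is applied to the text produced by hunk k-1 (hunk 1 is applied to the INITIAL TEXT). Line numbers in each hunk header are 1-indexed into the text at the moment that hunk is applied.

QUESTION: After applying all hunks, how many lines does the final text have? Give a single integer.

Hunk 1: at line 1 remove [xrzvt] add [rmg,clfm] -> 12 lines: llnvx ppr rmg clfm ezbg vqbsg dne whq qzr eyboy lbx aryah
Hunk 2: at line 5 remove [dne] add [dlag] -> 12 lines: llnvx ppr rmg clfm ezbg vqbsg dlag whq qzr eyboy lbx aryah
Hunk 3: at line 6 remove [whq] add [mor] -> 12 lines: llnvx ppr rmg clfm ezbg vqbsg dlag mor qzr eyboy lbx aryah
Final line count: 12

Answer: 12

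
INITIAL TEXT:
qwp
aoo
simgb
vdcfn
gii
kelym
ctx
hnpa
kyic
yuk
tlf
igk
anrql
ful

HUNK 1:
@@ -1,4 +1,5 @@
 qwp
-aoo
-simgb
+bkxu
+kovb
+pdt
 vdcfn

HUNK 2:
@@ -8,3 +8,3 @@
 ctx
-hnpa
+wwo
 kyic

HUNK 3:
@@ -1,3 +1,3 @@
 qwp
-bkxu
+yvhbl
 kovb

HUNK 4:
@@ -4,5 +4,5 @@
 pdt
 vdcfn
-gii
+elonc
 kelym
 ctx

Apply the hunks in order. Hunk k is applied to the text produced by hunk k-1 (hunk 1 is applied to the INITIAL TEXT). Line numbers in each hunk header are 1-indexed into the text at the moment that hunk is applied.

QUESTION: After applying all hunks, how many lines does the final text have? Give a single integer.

Hunk 1: at line 1 remove [aoo,simgb] add [bkxu,kovb,pdt] -> 15 lines: qwp bkxu kovb pdt vdcfn gii kelym ctx hnpa kyic yuk tlf igk anrql ful
Hunk 2: at line 8 remove [hnpa] add [wwo] -> 15 lines: qwp bkxu kovb pdt vdcfn gii kelym ctx wwo kyic yuk tlf igk anrql ful
Hunk 3: at line 1 remove [bkxu] add [yvhbl] -> 15 lines: qwp yvhbl kovb pdt vdcfn gii kelym ctx wwo kyic yuk tlf igk anrql ful
Hunk 4: at line 4 remove [gii] add [elonc] -> 15 lines: qwp yvhbl kovb pdt vdcfn elonc kelym ctx wwo kyic yuk tlf igk anrql ful
Final line count: 15

Answer: 15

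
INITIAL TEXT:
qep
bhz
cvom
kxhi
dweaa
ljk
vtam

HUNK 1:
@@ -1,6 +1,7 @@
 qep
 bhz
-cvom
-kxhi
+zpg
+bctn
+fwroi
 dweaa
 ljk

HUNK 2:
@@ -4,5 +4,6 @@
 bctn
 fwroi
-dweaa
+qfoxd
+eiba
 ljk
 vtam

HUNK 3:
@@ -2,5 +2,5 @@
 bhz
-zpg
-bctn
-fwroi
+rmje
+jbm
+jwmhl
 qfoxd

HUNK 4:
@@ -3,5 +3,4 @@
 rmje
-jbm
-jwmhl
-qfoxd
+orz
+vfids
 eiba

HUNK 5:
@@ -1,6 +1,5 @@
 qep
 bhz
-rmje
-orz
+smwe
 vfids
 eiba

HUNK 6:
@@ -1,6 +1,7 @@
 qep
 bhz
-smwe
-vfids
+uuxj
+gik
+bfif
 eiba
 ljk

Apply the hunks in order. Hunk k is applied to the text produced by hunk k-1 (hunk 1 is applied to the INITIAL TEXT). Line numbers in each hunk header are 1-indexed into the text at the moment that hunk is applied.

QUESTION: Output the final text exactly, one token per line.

Answer: qep
bhz
uuxj
gik
bfif
eiba
ljk
vtam

Derivation:
Hunk 1: at line 1 remove [cvom,kxhi] add [zpg,bctn,fwroi] -> 8 lines: qep bhz zpg bctn fwroi dweaa ljk vtam
Hunk 2: at line 4 remove [dweaa] add [qfoxd,eiba] -> 9 lines: qep bhz zpg bctn fwroi qfoxd eiba ljk vtam
Hunk 3: at line 2 remove [zpg,bctn,fwroi] add [rmje,jbm,jwmhl] -> 9 lines: qep bhz rmje jbm jwmhl qfoxd eiba ljk vtam
Hunk 4: at line 3 remove [jbm,jwmhl,qfoxd] add [orz,vfids] -> 8 lines: qep bhz rmje orz vfids eiba ljk vtam
Hunk 5: at line 1 remove [rmje,orz] add [smwe] -> 7 lines: qep bhz smwe vfids eiba ljk vtam
Hunk 6: at line 1 remove [smwe,vfids] add [uuxj,gik,bfif] -> 8 lines: qep bhz uuxj gik bfif eiba ljk vtam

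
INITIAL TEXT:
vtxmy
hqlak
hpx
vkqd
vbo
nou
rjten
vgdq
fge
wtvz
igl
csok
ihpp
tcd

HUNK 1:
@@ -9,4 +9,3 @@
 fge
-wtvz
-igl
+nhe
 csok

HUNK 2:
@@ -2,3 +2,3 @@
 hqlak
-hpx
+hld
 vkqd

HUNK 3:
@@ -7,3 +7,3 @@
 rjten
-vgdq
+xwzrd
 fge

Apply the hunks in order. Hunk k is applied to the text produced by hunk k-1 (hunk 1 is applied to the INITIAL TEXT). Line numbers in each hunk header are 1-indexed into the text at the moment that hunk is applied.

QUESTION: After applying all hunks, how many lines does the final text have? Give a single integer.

Answer: 13

Derivation:
Hunk 1: at line 9 remove [wtvz,igl] add [nhe] -> 13 lines: vtxmy hqlak hpx vkqd vbo nou rjten vgdq fge nhe csok ihpp tcd
Hunk 2: at line 2 remove [hpx] add [hld] -> 13 lines: vtxmy hqlak hld vkqd vbo nou rjten vgdq fge nhe csok ihpp tcd
Hunk 3: at line 7 remove [vgdq] add [xwzrd] -> 13 lines: vtxmy hqlak hld vkqd vbo nou rjten xwzrd fge nhe csok ihpp tcd
Final line count: 13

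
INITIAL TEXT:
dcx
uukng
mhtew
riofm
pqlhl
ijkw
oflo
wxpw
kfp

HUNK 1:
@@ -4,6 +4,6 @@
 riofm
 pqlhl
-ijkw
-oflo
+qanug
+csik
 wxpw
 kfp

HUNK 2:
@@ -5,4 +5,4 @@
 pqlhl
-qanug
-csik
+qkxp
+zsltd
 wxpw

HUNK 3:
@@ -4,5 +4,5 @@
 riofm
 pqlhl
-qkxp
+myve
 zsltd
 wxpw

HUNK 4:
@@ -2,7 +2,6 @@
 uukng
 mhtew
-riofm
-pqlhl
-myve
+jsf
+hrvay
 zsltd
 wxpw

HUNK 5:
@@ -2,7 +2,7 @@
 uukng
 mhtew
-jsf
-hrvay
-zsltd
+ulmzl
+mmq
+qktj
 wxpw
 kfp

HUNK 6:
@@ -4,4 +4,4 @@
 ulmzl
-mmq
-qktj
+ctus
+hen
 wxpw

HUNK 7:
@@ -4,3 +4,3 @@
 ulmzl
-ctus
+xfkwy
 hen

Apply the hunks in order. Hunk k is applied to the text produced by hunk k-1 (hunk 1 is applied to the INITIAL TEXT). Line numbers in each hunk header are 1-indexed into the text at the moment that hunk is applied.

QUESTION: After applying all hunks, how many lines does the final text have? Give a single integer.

Answer: 8

Derivation:
Hunk 1: at line 4 remove [ijkw,oflo] add [qanug,csik] -> 9 lines: dcx uukng mhtew riofm pqlhl qanug csik wxpw kfp
Hunk 2: at line 5 remove [qanug,csik] add [qkxp,zsltd] -> 9 lines: dcx uukng mhtew riofm pqlhl qkxp zsltd wxpw kfp
Hunk 3: at line 4 remove [qkxp] add [myve] -> 9 lines: dcx uukng mhtew riofm pqlhl myve zsltd wxpw kfp
Hunk 4: at line 2 remove [riofm,pqlhl,myve] add [jsf,hrvay] -> 8 lines: dcx uukng mhtew jsf hrvay zsltd wxpw kfp
Hunk 5: at line 2 remove [jsf,hrvay,zsltd] add [ulmzl,mmq,qktj] -> 8 lines: dcx uukng mhtew ulmzl mmq qktj wxpw kfp
Hunk 6: at line 4 remove [mmq,qktj] add [ctus,hen] -> 8 lines: dcx uukng mhtew ulmzl ctus hen wxpw kfp
Hunk 7: at line 4 remove [ctus] add [xfkwy] -> 8 lines: dcx uukng mhtew ulmzl xfkwy hen wxpw kfp
Final line count: 8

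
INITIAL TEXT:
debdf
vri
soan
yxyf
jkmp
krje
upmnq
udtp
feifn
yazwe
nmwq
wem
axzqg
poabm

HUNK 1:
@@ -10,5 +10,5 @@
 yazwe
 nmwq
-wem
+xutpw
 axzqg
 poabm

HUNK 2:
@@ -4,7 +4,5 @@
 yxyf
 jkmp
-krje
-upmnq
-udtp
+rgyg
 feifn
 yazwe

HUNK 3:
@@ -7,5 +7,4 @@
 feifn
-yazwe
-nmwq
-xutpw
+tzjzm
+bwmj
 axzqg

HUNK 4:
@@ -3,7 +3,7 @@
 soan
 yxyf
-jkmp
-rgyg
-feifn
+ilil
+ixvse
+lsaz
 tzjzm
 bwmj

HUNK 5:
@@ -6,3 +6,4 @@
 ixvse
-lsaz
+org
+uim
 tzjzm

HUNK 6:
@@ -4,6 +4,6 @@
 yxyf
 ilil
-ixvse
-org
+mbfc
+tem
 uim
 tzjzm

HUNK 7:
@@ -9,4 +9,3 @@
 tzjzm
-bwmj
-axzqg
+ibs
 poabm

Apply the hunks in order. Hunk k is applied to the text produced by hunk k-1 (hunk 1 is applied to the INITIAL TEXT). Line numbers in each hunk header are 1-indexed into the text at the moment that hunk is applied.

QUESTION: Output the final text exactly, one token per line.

Hunk 1: at line 10 remove [wem] add [xutpw] -> 14 lines: debdf vri soan yxyf jkmp krje upmnq udtp feifn yazwe nmwq xutpw axzqg poabm
Hunk 2: at line 4 remove [krje,upmnq,udtp] add [rgyg] -> 12 lines: debdf vri soan yxyf jkmp rgyg feifn yazwe nmwq xutpw axzqg poabm
Hunk 3: at line 7 remove [yazwe,nmwq,xutpw] add [tzjzm,bwmj] -> 11 lines: debdf vri soan yxyf jkmp rgyg feifn tzjzm bwmj axzqg poabm
Hunk 4: at line 3 remove [jkmp,rgyg,feifn] add [ilil,ixvse,lsaz] -> 11 lines: debdf vri soan yxyf ilil ixvse lsaz tzjzm bwmj axzqg poabm
Hunk 5: at line 6 remove [lsaz] add [org,uim] -> 12 lines: debdf vri soan yxyf ilil ixvse org uim tzjzm bwmj axzqg poabm
Hunk 6: at line 4 remove [ixvse,org] add [mbfc,tem] -> 12 lines: debdf vri soan yxyf ilil mbfc tem uim tzjzm bwmj axzqg poabm
Hunk 7: at line 9 remove [bwmj,axzqg] add [ibs] -> 11 lines: debdf vri soan yxyf ilil mbfc tem uim tzjzm ibs poabm

Answer: debdf
vri
soan
yxyf
ilil
mbfc
tem
uim
tzjzm
ibs
poabm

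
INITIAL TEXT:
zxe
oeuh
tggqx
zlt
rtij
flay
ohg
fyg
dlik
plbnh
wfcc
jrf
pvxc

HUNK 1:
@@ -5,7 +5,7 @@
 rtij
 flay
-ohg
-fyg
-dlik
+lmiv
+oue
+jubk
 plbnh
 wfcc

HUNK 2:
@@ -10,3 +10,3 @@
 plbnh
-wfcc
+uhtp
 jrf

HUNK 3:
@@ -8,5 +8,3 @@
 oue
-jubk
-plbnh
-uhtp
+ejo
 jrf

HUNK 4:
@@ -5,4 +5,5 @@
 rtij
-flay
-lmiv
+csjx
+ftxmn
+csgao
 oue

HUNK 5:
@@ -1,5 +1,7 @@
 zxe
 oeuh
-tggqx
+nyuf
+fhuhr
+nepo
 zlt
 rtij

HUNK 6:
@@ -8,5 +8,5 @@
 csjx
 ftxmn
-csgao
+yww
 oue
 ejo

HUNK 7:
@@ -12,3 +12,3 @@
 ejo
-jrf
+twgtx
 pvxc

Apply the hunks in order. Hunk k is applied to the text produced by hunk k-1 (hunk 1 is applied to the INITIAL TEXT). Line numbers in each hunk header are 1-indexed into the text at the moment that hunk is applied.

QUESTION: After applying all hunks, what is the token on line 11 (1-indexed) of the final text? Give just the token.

Hunk 1: at line 5 remove [ohg,fyg,dlik] add [lmiv,oue,jubk] -> 13 lines: zxe oeuh tggqx zlt rtij flay lmiv oue jubk plbnh wfcc jrf pvxc
Hunk 2: at line 10 remove [wfcc] add [uhtp] -> 13 lines: zxe oeuh tggqx zlt rtij flay lmiv oue jubk plbnh uhtp jrf pvxc
Hunk 3: at line 8 remove [jubk,plbnh,uhtp] add [ejo] -> 11 lines: zxe oeuh tggqx zlt rtij flay lmiv oue ejo jrf pvxc
Hunk 4: at line 5 remove [flay,lmiv] add [csjx,ftxmn,csgao] -> 12 lines: zxe oeuh tggqx zlt rtij csjx ftxmn csgao oue ejo jrf pvxc
Hunk 5: at line 1 remove [tggqx] add [nyuf,fhuhr,nepo] -> 14 lines: zxe oeuh nyuf fhuhr nepo zlt rtij csjx ftxmn csgao oue ejo jrf pvxc
Hunk 6: at line 8 remove [csgao] add [yww] -> 14 lines: zxe oeuh nyuf fhuhr nepo zlt rtij csjx ftxmn yww oue ejo jrf pvxc
Hunk 7: at line 12 remove [jrf] add [twgtx] -> 14 lines: zxe oeuh nyuf fhuhr nepo zlt rtij csjx ftxmn yww oue ejo twgtx pvxc
Final line 11: oue

Answer: oue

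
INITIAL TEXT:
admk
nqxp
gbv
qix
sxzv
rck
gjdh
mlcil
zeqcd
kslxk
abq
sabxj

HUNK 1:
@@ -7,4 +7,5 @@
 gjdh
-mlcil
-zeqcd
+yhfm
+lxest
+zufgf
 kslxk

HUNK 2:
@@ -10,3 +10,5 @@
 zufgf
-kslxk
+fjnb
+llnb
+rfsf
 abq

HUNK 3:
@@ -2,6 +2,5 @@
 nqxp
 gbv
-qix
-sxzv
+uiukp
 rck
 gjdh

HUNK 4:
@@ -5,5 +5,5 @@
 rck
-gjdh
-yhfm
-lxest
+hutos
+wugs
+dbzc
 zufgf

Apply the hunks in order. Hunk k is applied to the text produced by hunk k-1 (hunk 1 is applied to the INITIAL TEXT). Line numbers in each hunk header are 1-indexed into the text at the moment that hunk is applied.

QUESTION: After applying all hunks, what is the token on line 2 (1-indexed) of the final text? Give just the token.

Hunk 1: at line 7 remove [mlcil,zeqcd] add [yhfm,lxest,zufgf] -> 13 lines: admk nqxp gbv qix sxzv rck gjdh yhfm lxest zufgf kslxk abq sabxj
Hunk 2: at line 10 remove [kslxk] add [fjnb,llnb,rfsf] -> 15 lines: admk nqxp gbv qix sxzv rck gjdh yhfm lxest zufgf fjnb llnb rfsf abq sabxj
Hunk 3: at line 2 remove [qix,sxzv] add [uiukp] -> 14 lines: admk nqxp gbv uiukp rck gjdh yhfm lxest zufgf fjnb llnb rfsf abq sabxj
Hunk 4: at line 5 remove [gjdh,yhfm,lxest] add [hutos,wugs,dbzc] -> 14 lines: admk nqxp gbv uiukp rck hutos wugs dbzc zufgf fjnb llnb rfsf abq sabxj
Final line 2: nqxp

Answer: nqxp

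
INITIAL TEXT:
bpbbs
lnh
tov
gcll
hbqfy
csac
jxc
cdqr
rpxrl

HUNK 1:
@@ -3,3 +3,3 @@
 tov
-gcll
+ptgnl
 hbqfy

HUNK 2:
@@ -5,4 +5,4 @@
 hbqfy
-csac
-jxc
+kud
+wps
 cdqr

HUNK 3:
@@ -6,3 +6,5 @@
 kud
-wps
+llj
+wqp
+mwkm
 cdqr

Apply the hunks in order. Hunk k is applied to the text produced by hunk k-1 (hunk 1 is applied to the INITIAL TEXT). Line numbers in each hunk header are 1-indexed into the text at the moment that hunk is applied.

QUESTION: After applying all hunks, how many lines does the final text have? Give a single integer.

Answer: 11

Derivation:
Hunk 1: at line 3 remove [gcll] add [ptgnl] -> 9 lines: bpbbs lnh tov ptgnl hbqfy csac jxc cdqr rpxrl
Hunk 2: at line 5 remove [csac,jxc] add [kud,wps] -> 9 lines: bpbbs lnh tov ptgnl hbqfy kud wps cdqr rpxrl
Hunk 3: at line 6 remove [wps] add [llj,wqp,mwkm] -> 11 lines: bpbbs lnh tov ptgnl hbqfy kud llj wqp mwkm cdqr rpxrl
Final line count: 11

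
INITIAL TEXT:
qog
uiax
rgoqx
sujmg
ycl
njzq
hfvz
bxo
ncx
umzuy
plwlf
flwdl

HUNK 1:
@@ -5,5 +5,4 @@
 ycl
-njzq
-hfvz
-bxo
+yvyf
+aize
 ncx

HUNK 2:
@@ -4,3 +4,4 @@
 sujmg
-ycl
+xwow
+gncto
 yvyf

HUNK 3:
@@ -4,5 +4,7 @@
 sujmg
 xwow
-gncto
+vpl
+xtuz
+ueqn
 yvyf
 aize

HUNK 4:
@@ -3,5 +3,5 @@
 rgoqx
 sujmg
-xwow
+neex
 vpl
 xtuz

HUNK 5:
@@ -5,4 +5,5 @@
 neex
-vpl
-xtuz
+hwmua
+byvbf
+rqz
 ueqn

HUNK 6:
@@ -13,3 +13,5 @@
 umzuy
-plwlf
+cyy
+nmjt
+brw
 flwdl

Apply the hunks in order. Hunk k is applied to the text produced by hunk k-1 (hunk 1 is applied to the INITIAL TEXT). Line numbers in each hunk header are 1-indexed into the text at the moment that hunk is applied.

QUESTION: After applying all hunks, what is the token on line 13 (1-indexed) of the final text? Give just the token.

Answer: umzuy

Derivation:
Hunk 1: at line 5 remove [njzq,hfvz,bxo] add [yvyf,aize] -> 11 lines: qog uiax rgoqx sujmg ycl yvyf aize ncx umzuy plwlf flwdl
Hunk 2: at line 4 remove [ycl] add [xwow,gncto] -> 12 lines: qog uiax rgoqx sujmg xwow gncto yvyf aize ncx umzuy plwlf flwdl
Hunk 3: at line 4 remove [gncto] add [vpl,xtuz,ueqn] -> 14 lines: qog uiax rgoqx sujmg xwow vpl xtuz ueqn yvyf aize ncx umzuy plwlf flwdl
Hunk 4: at line 3 remove [xwow] add [neex] -> 14 lines: qog uiax rgoqx sujmg neex vpl xtuz ueqn yvyf aize ncx umzuy plwlf flwdl
Hunk 5: at line 5 remove [vpl,xtuz] add [hwmua,byvbf,rqz] -> 15 lines: qog uiax rgoqx sujmg neex hwmua byvbf rqz ueqn yvyf aize ncx umzuy plwlf flwdl
Hunk 6: at line 13 remove [plwlf] add [cyy,nmjt,brw] -> 17 lines: qog uiax rgoqx sujmg neex hwmua byvbf rqz ueqn yvyf aize ncx umzuy cyy nmjt brw flwdl
Final line 13: umzuy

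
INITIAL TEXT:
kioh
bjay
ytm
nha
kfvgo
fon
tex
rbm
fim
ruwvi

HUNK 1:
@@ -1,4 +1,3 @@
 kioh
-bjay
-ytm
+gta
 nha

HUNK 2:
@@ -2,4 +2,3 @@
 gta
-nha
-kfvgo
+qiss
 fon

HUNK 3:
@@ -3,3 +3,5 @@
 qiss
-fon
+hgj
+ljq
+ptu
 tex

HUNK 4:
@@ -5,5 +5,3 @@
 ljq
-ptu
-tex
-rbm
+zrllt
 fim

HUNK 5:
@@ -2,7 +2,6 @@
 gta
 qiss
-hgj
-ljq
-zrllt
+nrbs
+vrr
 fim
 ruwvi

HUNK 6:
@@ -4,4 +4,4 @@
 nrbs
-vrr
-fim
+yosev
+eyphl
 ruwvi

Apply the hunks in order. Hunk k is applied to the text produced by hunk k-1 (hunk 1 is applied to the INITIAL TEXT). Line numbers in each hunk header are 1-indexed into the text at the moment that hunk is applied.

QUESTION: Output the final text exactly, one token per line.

Hunk 1: at line 1 remove [bjay,ytm] add [gta] -> 9 lines: kioh gta nha kfvgo fon tex rbm fim ruwvi
Hunk 2: at line 2 remove [nha,kfvgo] add [qiss] -> 8 lines: kioh gta qiss fon tex rbm fim ruwvi
Hunk 3: at line 3 remove [fon] add [hgj,ljq,ptu] -> 10 lines: kioh gta qiss hgj ljq ptu tex rbm fim ruwvi
Hunk 4: at line 5 remove [ptu,tex,rbm] add [zrllt] -> 8 lines: kioh gta qiss hgj ljq zrllt fim ruwvi
Hunk 5: at line 2 remove [hgj,ljq,zrllt] add [nrbs,vrr] -> 7 lines: kioh gta qiss nrbs vrr fim ruwvi
Hunk 6: at line 4 remove [vrr,fim] add [yosev,eyphl] -> 7 lines: kioh gta qiss nrbs yosev eyphl ruwvi

Answer: kioh
gta
qiss
nrbs
yosev
eyphl
ruwvi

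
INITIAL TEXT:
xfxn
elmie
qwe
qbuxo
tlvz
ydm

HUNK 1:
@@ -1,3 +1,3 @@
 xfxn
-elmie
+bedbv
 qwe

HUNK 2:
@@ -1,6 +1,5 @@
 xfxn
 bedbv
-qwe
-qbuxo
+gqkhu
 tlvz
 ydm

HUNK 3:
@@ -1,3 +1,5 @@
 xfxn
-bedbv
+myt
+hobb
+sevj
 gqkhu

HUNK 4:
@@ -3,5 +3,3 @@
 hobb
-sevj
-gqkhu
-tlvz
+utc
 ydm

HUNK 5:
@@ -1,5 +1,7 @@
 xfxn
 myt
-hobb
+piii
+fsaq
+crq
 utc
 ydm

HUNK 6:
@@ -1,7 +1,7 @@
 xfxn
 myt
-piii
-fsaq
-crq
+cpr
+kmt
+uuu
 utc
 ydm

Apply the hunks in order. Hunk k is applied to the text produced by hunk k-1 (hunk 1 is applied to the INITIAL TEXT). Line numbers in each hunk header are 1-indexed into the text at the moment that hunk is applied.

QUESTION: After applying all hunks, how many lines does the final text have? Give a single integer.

Hunk 1: at line 1 remove [elmie] add [bedbv] -> 6 lines: xfxn bedbv qwe qbuxo tlvz ydm
Hunk 2: at line 1 remove [qwe,qbuxo] add [gqkhu] -> 5 lines: xfxn bedbv gqkhu tlvz ydm
Hunk 3: at line 1 remove [bedbv] add [myt,hobb,sevj] -> 7 lines: xfxn myt hobb sevj gqkhu tlvz ydm
Hunk 4: at line 3 remove [sevj,gqkhu,tlvz] add [utc] -> 5 lines: xfxn myt hobb utc ydm
Hunk 5: at line 1 remove [hobb] add [piii,fsaq,crq] -> 7 lines: xfxn myt piii fsaq crq utc ydm
Hunk 6: at line 1 remove [piii,fsaq,crq] add [cpr,kmt,uuu] -> 7 lines: xfxn myt cpr kmt uuu utc ydm
Final line count: 7

Answer: 7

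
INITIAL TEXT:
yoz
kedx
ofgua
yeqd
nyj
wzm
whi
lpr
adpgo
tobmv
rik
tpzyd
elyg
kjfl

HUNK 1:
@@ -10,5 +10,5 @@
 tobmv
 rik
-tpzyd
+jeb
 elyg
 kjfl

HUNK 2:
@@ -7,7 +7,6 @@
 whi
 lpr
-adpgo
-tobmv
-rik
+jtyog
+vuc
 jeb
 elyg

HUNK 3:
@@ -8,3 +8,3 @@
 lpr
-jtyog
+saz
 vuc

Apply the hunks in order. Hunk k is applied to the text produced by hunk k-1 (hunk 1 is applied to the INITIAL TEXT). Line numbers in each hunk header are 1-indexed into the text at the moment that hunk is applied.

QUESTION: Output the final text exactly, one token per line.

Hunk 1: at line 10 remove [tpzyd] add [jeb] -> 14 lines: yoz kedx ofgua yeqd nyj wzm whi lpr adpgo tobmv rik jeb elyg kjfl
Hunk 2: at line 7 remove [adpgo,tobmv,rik] add [jtyog,vuc] -> 13 lines: yoz kedx ofgua yeqd nyj wzm whi lpr jtyog vuc jeb elyg kjfl
Hunk 3: at line 8 remove [jtyog] add [saz] -> 13 lines: yoz kedx ofgua yeqd nyj wzm whi lpr saz vuc jeb elyg kjfl

Answer: yoz
kedx
ofgua
yeqd
nyj
wzm
whi
lpr
saz
vuc
jeb
elyg
kjfl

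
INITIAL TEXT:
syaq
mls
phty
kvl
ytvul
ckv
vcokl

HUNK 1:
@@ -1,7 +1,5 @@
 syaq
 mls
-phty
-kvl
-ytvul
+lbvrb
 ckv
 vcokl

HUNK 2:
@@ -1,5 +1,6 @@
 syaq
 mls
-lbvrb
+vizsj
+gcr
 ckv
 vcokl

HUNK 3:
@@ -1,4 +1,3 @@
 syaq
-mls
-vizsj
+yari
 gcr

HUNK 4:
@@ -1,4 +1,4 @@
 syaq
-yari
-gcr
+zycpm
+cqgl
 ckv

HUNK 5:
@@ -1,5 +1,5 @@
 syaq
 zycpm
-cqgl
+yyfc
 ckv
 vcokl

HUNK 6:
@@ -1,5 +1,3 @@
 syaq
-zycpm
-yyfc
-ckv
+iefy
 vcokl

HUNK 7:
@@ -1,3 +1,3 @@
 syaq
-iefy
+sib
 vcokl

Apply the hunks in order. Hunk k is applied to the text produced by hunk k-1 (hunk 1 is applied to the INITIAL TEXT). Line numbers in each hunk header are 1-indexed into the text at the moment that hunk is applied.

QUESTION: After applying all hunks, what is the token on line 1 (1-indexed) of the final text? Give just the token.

Answer: syaq

Derivation:
Hunk 1: at line 1 remove [phty,kvl,ytvul] add [lbvrb] -> 5 lines: syaq mls lbvrb ckv vcokl
Hunk 2: at line 1 remove [lbvrb] add [vizsj,gcr] -> 6 lines: syaq mls vizsj gcr ckv vcokl
Hunk 3: at line 1 remove [mls,vizsj] add [yari] -> 5 lines: syaq yari gcr ckv vcokl
Hunk 4: at line 1 remove [yari,gcr] add [zycpm,cqgl] -> 5 lines: syaq zycpm cqgl ckv vcokl
Hunk 5: at line 1 remove [cqgl] add [yyfc] -> 5 lines: syaq zycpm yyfc ckv vcokl
Hunk 6: at line 1 remove [zycpm,yyfc,ckv] add [iefy] -> 3 lines: syaq iefy vcokl
Hunk 7: at line 1 remove [iefy] add [sib] -> 3 lines: syaq sib vcokl
Final line 1: syaq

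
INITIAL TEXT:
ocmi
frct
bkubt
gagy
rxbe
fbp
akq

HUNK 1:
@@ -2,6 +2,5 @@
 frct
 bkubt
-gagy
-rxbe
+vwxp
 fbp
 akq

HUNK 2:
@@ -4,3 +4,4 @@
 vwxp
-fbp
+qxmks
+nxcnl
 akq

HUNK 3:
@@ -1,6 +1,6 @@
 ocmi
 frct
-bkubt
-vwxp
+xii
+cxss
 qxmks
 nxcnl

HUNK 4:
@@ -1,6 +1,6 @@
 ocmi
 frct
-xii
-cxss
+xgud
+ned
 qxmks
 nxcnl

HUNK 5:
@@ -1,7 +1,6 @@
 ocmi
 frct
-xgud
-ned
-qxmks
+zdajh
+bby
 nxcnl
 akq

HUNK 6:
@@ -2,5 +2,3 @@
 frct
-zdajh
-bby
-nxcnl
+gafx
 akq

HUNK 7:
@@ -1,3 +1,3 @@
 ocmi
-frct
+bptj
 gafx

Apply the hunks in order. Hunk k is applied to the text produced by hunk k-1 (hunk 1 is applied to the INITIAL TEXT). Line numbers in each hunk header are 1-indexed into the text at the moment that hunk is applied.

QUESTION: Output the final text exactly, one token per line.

Answer: ocmi
bptj
gafx
akq

Derivation:
Hunk 1: at line 2 remove [gagy,rxbe] add [vwxp] -> 6 lines: ocmi frct bkubt vwxp fbp akq
Hunk 2: at line 4 remove [fbp] add [qxmks,nxcnl] -> 7 lines: ocmi frct bkubt vwxp qxmks nxcnl akq
Hunk 3: at line 1 remove [bkubt,vwxp] add [xii,cxss] -> 7 lines: ocmi frct xii cxss qxmks nxcnl akq
Hunk 4: at line 1 remove [xii,cxss] add [xgud,ned] -> 7 lines: ocmi frct xgud ned qxmks nxcnl akq
Hunk 5: at line 1 remove [xgud,ned,qxmks] add [zdajh,bby] -> 6 lines: ocmi frct zdajh bby nxcnl akq
Hunk 6: at line 2 remove [zdajh,bby,nxcnl] add [gafx] -> 4 lines: ocmi frct gafx akq
Hunk 7: at line 1 remove [frct] add [bptj] -> 4 lines: ocmi bptj gafx akq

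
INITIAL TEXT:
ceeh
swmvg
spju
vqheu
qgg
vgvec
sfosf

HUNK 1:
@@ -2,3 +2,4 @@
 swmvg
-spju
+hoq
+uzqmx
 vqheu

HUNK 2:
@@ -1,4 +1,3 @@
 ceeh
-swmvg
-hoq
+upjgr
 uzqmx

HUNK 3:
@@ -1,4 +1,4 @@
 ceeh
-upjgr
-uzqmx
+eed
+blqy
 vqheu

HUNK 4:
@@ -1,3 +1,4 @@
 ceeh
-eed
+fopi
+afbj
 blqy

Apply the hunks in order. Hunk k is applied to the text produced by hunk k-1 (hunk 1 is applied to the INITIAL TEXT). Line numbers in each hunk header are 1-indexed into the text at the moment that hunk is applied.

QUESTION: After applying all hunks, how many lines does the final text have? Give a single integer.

Hunk 1: at line 2 remove [spju] add [hoq,uzqmx] -> 8 lines: ceeh swmvg hoq uzqmx vqheu qgg vgvec sfosf
Hunk 2: at line 1 remove [swmvg,hoq] add [upjgr] -> 7 lines: ceeh upjgr uzqmx vqheu qgg vgvec sfosf
Hunk 3: at line 1 remove [upjgr,uzqmx] add [eed,blqy] -> 7 lines: ceeh eed blqy vqheu qgg vgvec sfosf
Hunk 4: at line 1 remove [eed] add [fopi,afbj] -> 8 lines: ceeh fopi afbj blqy vqheu qgg vgvec sfosf
Final line count: 8

Answer: 8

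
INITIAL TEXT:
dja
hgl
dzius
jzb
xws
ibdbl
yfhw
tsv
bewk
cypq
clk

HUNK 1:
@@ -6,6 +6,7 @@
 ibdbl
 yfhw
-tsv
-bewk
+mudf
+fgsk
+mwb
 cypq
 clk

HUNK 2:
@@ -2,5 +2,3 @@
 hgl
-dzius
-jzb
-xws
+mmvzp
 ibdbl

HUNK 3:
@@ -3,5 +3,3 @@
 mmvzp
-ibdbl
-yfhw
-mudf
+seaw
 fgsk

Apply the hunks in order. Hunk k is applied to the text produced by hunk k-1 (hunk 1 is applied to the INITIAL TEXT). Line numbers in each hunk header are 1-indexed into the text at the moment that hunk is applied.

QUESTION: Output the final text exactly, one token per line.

Answer: dja
hgl
mmvzp
seaw
fgsk
mwb
cypq
clk

Derivation:
Hunk 1: at line 6 remove [tsv,bewk] add [mudf,fgsk,mwb] -> 12 lines: dja hgl dzius jzb xws ibdbl yfhw mudf fgsk mwb cypq clk
Hunk 2: at line 2 remove [dzius,jzb,xws] add [mmvzp] -> 10 lines: dja hgl mmvzp ibdbl yfhw mudf fgsk mwb cypq clk
Hunk 3: at line 3 remove [ibdbl,yfhw,mudf] add [seaw] -> 8 lines: dja hgl mmvzp seaw fgsk mwb cypq clk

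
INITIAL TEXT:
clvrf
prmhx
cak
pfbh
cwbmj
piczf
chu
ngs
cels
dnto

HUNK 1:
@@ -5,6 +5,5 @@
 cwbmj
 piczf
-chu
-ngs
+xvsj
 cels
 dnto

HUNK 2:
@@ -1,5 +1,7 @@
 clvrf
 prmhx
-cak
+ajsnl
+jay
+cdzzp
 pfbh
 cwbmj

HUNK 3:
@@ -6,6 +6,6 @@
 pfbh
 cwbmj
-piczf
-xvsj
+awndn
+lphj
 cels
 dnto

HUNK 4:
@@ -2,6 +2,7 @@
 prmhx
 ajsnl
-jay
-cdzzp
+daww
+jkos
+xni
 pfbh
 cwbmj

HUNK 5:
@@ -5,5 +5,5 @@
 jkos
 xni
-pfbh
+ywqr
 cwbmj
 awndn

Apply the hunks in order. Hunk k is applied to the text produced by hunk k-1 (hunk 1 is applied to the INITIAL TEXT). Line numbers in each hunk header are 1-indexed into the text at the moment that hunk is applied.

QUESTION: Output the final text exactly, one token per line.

Hunk 1: at line 5 remove [chu,ngs] add [xvsj] -> 9 lines: clvrf prmhx cak pfbh cwbmj piczf xvsj cels dnto
Hunk 2: at line 1 remove [cak] add [ajsnl,jay,cdzzp] -> 11 lines: clvrf prmhx ajsnl jay cdzzp pfbh cwbmj piczf xvsj cels dnto
Hunk 3: at line 6 remove [piczf,xvsj] add [awndn,lphj] -> 11 lines: clvrf prmhx ajsnl jay cdzzp pfbh cwbmj awndn lphj cels dnto
Hunk 4: at line 2 remove [jay,cdzzp] add [daww,jkos,xni] -> 12 lines: clvrf prmhx ajsnl daww jkos xni pfbh cwbmj awndn lphj cels dnto
Hunk 5: at line 5 remove [pfbh] add [ywqr] -> 12 lines: clvrf prmhx ajsnl daww jkos xni ywqr cwbmj awndn lphj cels dnto

Answer: clvrf
prmhx
ajsnl
daww
jkos
xni
ywqr
cwbmj
awndn
lphj
cels
dnto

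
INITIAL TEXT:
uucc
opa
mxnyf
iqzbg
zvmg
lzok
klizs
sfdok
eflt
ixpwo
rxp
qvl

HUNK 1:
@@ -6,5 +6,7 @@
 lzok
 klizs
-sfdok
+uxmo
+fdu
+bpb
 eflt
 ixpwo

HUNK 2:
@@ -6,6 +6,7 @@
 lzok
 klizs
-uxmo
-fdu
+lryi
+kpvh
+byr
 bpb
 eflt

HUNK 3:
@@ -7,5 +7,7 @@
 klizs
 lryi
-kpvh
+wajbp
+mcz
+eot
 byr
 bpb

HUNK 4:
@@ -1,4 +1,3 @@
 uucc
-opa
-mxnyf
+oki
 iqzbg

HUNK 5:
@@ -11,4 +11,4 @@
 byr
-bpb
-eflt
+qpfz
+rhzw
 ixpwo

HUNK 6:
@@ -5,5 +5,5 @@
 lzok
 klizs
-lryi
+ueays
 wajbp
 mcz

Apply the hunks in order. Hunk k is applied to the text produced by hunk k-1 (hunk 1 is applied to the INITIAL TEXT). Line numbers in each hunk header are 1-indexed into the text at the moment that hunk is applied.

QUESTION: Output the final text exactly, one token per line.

Hunk 1: at line 6 remove [sfdok] add [uxmo,fdu,bpb] -> 14 lines: uucc opa mxnyf iqzbg zvmg lzok klizs uxmo fdu bpb eflt ixpwo rxp qvl
Hunk 2: at line 6 remove [uxmo,fdu] add [lryi,kpvh,byr] -> 15 lines: uucc opa mxnyf iqzbg zvmg lzok klizs lryi kpvh byr bpb eflt ixpwo rxp qvl
Hunk 3: at line 7 remove [kpvh] add [wajbp,mcz,eot] -> 17 lines: uucc opa mxnyf iqzbg zvmg lzok klizs lryi wajbp mcz eot byr bpb eflt ixpwo rxp qvl
Hunk 4: at line 1 remove [opa,mxnyf] add [oki] -> 16 lines: uucc oki iqzbg zvmg lzok klizs lryi wajbp mcz eot byr bpb eflt ixpwo rxp qvl
Hunk 5: at line 11 remove [bpb,eflt] add [qpfz,rhzw] -> 16 lines: uucc oki iqzbg zvmg lzok klizs lryi wajbp mcz eot byr qpfz rhzw ixpwo rxp qvl
Hunk 6: at line 5 remove [lryi] add [ueays] -> 16 lines: uucc oki iqzbg zvmg lzok klizs ueays wajbp mcz eot byr qpfz rhzw ixpwo rxp qvl

Answer: uucc
oki
iqzbg
zvmg
lzok
klizs
ueays
wajbp
mcz
eot
byr
qpfz
rhzw
ixpwo
rxp
qvl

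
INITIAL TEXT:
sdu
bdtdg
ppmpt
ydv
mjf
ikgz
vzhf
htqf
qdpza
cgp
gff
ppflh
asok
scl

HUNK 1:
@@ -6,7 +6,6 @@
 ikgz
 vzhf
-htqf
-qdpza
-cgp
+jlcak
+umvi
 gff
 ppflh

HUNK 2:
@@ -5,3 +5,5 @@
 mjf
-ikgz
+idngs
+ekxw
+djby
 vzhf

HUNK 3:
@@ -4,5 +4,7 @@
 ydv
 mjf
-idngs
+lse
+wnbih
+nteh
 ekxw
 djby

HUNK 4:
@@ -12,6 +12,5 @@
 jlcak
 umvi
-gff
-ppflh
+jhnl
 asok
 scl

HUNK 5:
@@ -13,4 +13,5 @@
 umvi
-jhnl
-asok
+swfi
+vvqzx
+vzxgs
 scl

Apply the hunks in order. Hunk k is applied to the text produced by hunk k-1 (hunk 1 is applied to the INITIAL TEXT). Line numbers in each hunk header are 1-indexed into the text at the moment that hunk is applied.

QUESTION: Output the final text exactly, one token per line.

Hunk 1: at line 6 remove [htqf,qdpza,cgp] add [jlcak,umvi] -> 13 lines: sdu bdtdg ppmpt ydv mjf ikgz vzhf jlcak umvi gff ppflh asok scl
Hunk 2: at line 5 remove [ikgz] add [idngs,ekxw,djby] -> 15 lines: sdu bdtdg ppmpt ydv mjf idngs ekxw djby vzhf jlcak umvi gff ppflh asok scl
Hunk 3: at line 4 remove [idngs] add [lse,wnbih,nteh] -> 17 lines: sdu bdtdg ppmpt ydv mjf lse wnbih nteh ekxw djby vzhf jlcak umvi gff ppflh asok scl
Hunk 4: at line 12 remove [gff,ppflh] add [jhnl] -> 16 lines: sdu bdtdg ppmpt ydv mjf lse wnbih nteh ekxw djby vzhf jlcak umvi jhnl asok scl
Hunk 5: at line 13 remove [jhnl,asok] add [swfi,vvqzx,vzxgs] -> 17 lines: sdu bdtdg ppmpt ydv mjf lse wnbih nteh ekxw djby vzhf jlcak umvi swfi vvqzx vzxgs scl

Answer: sdu
bdtdg
ppmpt
ydv
mjf
lse
wnbih
nteh
ekxw
djby
vzhf
jlcak
umvi
swfi
vvqzx
vzxgs
scl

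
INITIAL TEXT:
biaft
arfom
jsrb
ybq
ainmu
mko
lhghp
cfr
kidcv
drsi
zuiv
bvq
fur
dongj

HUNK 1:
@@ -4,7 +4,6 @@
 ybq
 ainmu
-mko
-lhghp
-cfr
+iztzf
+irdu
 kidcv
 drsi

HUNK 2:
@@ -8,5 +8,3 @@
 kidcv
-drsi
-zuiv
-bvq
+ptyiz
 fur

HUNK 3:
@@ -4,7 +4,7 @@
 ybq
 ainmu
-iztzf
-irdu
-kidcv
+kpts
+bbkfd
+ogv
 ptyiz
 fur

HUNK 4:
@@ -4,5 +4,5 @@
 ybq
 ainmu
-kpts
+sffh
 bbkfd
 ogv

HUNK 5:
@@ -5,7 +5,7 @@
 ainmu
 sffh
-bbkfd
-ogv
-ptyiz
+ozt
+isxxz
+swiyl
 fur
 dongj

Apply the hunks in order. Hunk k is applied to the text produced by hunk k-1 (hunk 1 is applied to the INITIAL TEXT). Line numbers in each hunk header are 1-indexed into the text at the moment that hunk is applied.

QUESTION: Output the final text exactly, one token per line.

Hunk 1: at line 4 remove [mko,lhghp,cfr] add [iztzf,irdu] -> 13 lines: biaft arfom jsrb ybq ainmu iztzf irdu kidcv drsi zuiv bvq fur dongj
Hunk 2: at line 8 remove [drsi,zuiv,bvq] add [ptyiz] -> 11 lines: biaft arfom jsrb ybq ainmu iztzf irdu kidcv ptyiz fur dongj
Hunk 3: at line 4 remove [iztzf,irdu,kidcv] add [kpts,bbkfd,ogv] -> 11 lines: biaft arfom jsrb ybq ainmu kpts bbkfd ogv ptyiz fur dongj
Hunk 4: at line 4 remove [kpts] add [sffh] -> 11 lines: biaft arfom jsrb ybq ainmu sffh bbkfd ogv ptyiz fur dongj
Hunk 5: at line 5 remove [bbkfd,ogv,ptyiz] add [ozt,isxxz,swiyl] -> 11 lines: biaft arfom jsrb ybq ainmu sffh ozt isxxz swiyl fur dongj

Answer: biaft
arfom
jsrb
ybq
ainmu
sffh
ozt
isxxz
swiyl
fur
dongj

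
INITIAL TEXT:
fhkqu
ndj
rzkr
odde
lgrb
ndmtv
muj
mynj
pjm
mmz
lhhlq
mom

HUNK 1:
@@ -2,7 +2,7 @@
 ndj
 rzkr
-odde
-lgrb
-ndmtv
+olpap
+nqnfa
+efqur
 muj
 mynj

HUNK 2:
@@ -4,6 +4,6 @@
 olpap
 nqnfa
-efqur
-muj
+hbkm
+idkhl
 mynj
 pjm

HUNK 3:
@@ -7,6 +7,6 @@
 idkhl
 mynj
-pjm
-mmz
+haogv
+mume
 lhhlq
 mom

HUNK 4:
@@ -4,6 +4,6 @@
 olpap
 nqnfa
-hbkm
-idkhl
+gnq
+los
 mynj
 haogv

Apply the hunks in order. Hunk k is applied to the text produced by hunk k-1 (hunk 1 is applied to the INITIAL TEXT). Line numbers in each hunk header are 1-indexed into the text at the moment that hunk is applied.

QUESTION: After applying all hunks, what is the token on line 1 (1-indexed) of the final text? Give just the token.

Answer: fhkqu

Derivation:
Hunk 1: at line 2 remove [odde,lgrb,ndmtv] add [olpap,nqnfa,efqur] -> 12 lines: fhkqu ndj rzkr olpap nqnfa efqur muj mynj pjm mmz lhhlq mom
Hunk 2: at line 4 remove [efqur,muj] add [hbkm,idkhl] -> 12 lines: fhkqu ndj rzkr olpap nqnfa hbkm idkhl mynj pjm mmz lhhlq mom
Hunk 3: at line 7 remove [pjm,mmz] add [haogv,mume] -> 12 lines: fhkqu ndj rzkr olpap nqnfa hbkm idkhl mynj haogv mume lhhlq mom
Hunk 4: at line 4 remove [hbkm,idkhl] add [gnq,los] -> 12 lines: fhkqu ndj rzkr olpap nqnfa gnq los mynj haogv mume lhhlq mom
Final line 1: fhkqu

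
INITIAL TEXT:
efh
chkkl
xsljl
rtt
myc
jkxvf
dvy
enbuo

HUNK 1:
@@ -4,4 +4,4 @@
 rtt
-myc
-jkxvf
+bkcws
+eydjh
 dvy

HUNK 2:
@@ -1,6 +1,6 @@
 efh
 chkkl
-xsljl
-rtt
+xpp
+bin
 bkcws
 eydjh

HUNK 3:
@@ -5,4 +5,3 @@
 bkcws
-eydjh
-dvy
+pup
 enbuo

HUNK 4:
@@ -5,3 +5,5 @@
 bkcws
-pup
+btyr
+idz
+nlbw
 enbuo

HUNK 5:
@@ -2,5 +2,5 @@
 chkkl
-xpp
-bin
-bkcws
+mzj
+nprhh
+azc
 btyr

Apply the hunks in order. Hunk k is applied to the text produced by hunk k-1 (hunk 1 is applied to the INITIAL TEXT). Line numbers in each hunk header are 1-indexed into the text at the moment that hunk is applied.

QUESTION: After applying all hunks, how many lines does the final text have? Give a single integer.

Answer: 9

Derivation:
Hunk 1: at line 4 remove [myc,jkxvf] add [bkcws,eydjh] -> 8 lines: efh chkkl xsljl rtt bkcws eydjh dvy enbuo
Hunk 2: at line 1 remove [xsljl,rtt] add [xpp,bin] -> 8 lines: efh chkkl xpp bin bkcws eydjh dvy enbuo
Hunk 3: at line 5 remove [eydjh,dvy] add [pup] -> 7 lines: efh chkkl xpp bin bkcws pup enbuo
Hunk 4: at line 5 remove [pup] add [btyr,idz,nlbw] -> 9 lines: efh chkkl xpp bin bkcws btyr idz nlbw enbuo
Hunk 5: at line 2 remove [xpp,bin,bkcws] add [mzj,nprhh,azc] -> 9 lines: efh chkkl mzj nprhh azc btyr idz nlbw enbuo
Final line count: 9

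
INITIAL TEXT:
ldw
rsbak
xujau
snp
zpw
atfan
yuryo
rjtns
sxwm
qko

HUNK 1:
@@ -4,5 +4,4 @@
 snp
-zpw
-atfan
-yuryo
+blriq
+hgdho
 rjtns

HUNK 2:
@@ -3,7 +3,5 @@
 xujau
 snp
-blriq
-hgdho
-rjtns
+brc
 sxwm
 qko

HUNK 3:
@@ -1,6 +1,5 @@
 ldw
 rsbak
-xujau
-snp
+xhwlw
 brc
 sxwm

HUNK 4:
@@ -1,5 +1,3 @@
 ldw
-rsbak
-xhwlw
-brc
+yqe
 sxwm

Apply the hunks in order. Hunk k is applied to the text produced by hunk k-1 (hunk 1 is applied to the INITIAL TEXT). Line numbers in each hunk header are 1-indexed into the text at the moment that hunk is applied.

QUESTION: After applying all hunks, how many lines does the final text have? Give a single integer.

Hunk 1: at line 4 remove [zpw,atfan,yuryo] add [blriq,hgdho] -> 9 lines: ldw rsbak xujau snp blriq hgdho rjtns sxwm qko
Hunk 2: at line 3 remove [blriq,hgdho,rjtns] add [brc] -> 7 lines: ldw rsbak xujau snp brc sxwm qko
Hunk 3: at line 1 remove [xujau,snp] add [xhwlw] -> 6 lines: ldw rsbak xhwlw brc sxwm qko
Hunk 4: at line 1 remove [rsbak,xhwlw,brc] add [yqe] -> 4 lines: ldw yqe sxwm qko
Final line count: 4

Answer: 4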